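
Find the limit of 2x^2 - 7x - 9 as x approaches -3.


Since polynomials are continuous, we use direct substitution.
lim(x->-3) of 2x^2 - 7x - 9
= 2 * (-3)^2 - 7 * (-3) - 9
= 18 + 21 - 9
= 30

30


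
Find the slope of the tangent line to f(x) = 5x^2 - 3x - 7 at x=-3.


The slope of the tangent line equals f'(x) at the point.
f(x) = 5x^2 - 3x - 7
f'(x) = 10x - 3
At x = -3:
f'(-3) = 10 * (-3) - 3
= -30 - 3
= -33

-33


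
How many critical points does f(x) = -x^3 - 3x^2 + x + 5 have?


Find where f'(x) = 0:
f(x) = -x^3 - 3x^2 + x + 5
f'(x) = -3x^2 - 6x + 1
This is a quadratic in x. Use the discriminant to count real roots.
Discriminant = (-6)^2 - 4 * (-3) * 1
= 36 - (-12)
= 48
Since discriminant > 0, f'(x) = 0 has 2 real solutions.
Number of critical points: 2

2


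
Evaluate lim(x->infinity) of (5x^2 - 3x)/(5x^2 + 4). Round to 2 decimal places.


For limits at infinity with equal-degree polynomials,
we compare leading coefficients.
Numerator leading term: 5x^2
Denominator leading term: 5x^2
Divide both by x^2:
lim = (5 - 3/x) / (5 + 4/x^2)
As x -> infinity, the 1/x and 1/x^2 terms vanish:
= 5/5 = 1 = 1.00

1.00


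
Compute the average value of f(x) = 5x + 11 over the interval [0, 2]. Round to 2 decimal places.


Average value = 1/(b-a) * integral from a to b of f(x) dx
First compute the integral of 5x + 11:
F(x) = (5/2)x^2 + 11x
F(2) = 5/2 * 4 + 11 * 2 = 32
F(0) = 5/2 * 0 + 11 * 0 = 0
Integral = 32 - 0 = 32
Average = 32 / (2 - 0) = 32 / 2
= 16 = 16.00

16.00


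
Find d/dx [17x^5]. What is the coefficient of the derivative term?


We apply the power rule: d/dx [ax^n] = a*n * x^(n-1)
d/dx [17x^5]
= 17 * 5 * x^(5-1)
= 85x^4
The coefficient is 85

85


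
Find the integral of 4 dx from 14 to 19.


The integral of a constant k over [a, b] equals k * (b - a).
integral from 14 to 19 of 4 dx
= 4 * (19 - 14)
= 4 * 5
= 20

20


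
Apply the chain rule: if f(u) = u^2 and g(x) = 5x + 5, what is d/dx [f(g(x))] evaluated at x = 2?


Using the chain rule: (f(g(x)))' = f'(g(x)) * g'(x)
First, find g(2):
g(2) = 5 * 2 + 5 = 15
Next, f'(u) = 2u
And g'(x) = 5
So f'(g(2)) * g'(2)
= 2 * 15 * 5
= 150

150


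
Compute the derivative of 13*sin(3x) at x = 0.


Apply the chain rule to differentiate 13*sin(3x):
d/dx [13*sin(3x)]
= 13 * cos(3x) * d/dx(3x)
= 13 * 3 * cos(3x)
= 39 * cos(3x)
Evaluate at x = 0:
= 39 * cos(0)
= 39 * 1
= 39

39


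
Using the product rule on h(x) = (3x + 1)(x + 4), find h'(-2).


Let u(x) = 3x + 1 and v(x) = x + 4
u'(x) = 3
v'(x) = 1
Product rule: h'(x) = u'(x)*v(x) + u(x)*v'(x)
= 3 * (x + 4) + (3x + 1) * 1
At x = -2:
u(-2) = 3 * (-2) + 1 = -5
v(-2) = 1 * (-2) + 4 = 2
h'(-2) = 3 * 2 + (-5) * 1
= 6 - 5
= 1

1


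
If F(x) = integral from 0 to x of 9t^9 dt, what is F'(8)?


By the Fundamental Theorem of Calculus (Part 1):
If F(x) = integral from 0 to x of f(t) dt, then F'(x) = f(x)
Here f(t) = 9t^9
So F'(x) = 9x^9
Evaluate at x = 8:
F'(8) = 9 * 8^9
= 9 * 134217728
= 1207959552

1207959552


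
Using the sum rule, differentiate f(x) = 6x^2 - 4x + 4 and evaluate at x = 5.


Differentiate term by term using power and sum rules:
f(x) = 6x^2 - 4x + 4
f'(x) = 12x - 4
Substitute x = 5:
f'(5) = 12 * 5 - 4
= 60 - 4
= 56

56


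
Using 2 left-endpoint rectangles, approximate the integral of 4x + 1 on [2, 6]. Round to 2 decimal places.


Left Riemann sum uses left endpoints of each subinterval.
Interval: [2, 6], n = 2
dx = (6 - 2) / 2 = 2
Left endpoints: [2, 4]
f values: [9, 17]
Sum = dx * (sum of f values)
= 2 * 26
= 52 = 52.00

52.00


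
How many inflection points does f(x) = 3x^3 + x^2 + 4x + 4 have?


Inflection points occur where f''(x) = 0 and concavity changes.
f(x) = 3x^3 + x^2 + 4x + 4
f'(x) = 9x^2 + 2x + 4
f''(x) = 18x + 2
Set f''(x) = 0:
18x + 2 = 0
x = -2 / 18 = -1/9
Since f''(x) is linear (degree 1), it changes sign at this point.
Therefore there is exactly 1 inflection point.

1


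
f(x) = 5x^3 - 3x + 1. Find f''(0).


First derivative:
f'(x) = 15x^2 - 3
Second derivative:
f''(x) = 30x
Substitute x = 0:
f''(0) = 30 * 0 + 0
= 0 + 0
= 0

0


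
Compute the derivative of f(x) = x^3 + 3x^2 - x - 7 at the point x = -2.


Differentiate f(x) = x^3 + 3x^2 - x - 7 term by term:
f'(x) = 3x^2 + 6x - 1
Substitute x = -2:
f'(-2) = 3 * (-2)^2 + 6 * (-2) - 1
= 12 - 12 - 1
= -1

-1


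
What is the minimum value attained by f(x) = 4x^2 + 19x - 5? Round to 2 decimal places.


For a quadratic f(x) = ax^2 + bx + c with a > 0, the minimum is at the vertex.
Vertex x-coordinate: x = -b/(2a)
x = -(19) / (2 * 4)
x = -19/8
Substitute back to find the minimum value:
f(-19/8) = 4 * (-19/8)^2 + 19 * (-19/8) - 5
= 361/16 - 361/8 - 5
= -441/16 ≈ -27.56

-27.56


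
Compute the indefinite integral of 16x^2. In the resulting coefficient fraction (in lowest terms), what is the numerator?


Apply the power rule for integration:
integral of ax^n dx = a/(n+1) * x^(n+1) + C
integral of 16x^2 dx
= 16/3 * x^3 + C
The coefficient in lowest terms is 16/3, and its numerator is 16

16


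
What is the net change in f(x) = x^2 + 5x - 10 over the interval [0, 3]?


Net change = f(b) - f(a)
f(x) = x^2 + 5x - 10
Compute f(3):
f(3) = 1 * 3^2 + 5 * 3 - 10
= 9 + 15 - 10
= 14
Compute f(0):
f(0) = 1 * 0^2 + 5 * 0 - 10
= 0 + 0 - 10
= -10
Net change = 14 - (-10) = 24

24


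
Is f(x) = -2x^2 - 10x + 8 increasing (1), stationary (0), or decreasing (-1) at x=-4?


Compute f'(x) to determine behavior:
f'(x) = -4x - 10
f'(-4) = -4 * (-4) - 10
= 16 - 10
= 6
Since f'(-4) > 0, the function is increasing (1)

1


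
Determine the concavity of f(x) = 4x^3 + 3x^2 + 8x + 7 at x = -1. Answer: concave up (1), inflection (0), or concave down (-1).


Concavity is determined by the sign of f''(x).
f(x) = 4x^3 + 3x^2 + 8x + 7
f'(x) = 12x^2 + 6x + 8
f''(x) = 24x + 6
f''(-1) = 24 * (-1) + 6
= -24 + 6
= -18
Since f''(-1) < 0, the function is concave down (-1)

-1


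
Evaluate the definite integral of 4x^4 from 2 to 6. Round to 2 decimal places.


Find the antiderivative of 4x^4:
F(x) = 4/5 * x^5
Apply the Fundamental Theorem of Calculus:
F(6) - F(2)
= 4/5 * 6^5 - 4/5 * 2^5
= 4/5 * (7776 - 32)
= 4/5 * 7744
= 30976/5 = 6195.20

6195.20


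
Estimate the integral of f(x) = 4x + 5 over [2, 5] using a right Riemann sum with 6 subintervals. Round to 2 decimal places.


Right Riemann sum uses right endpoints of each subinterval.
Interval: [2, 5], n = 6
dx = (5 - 2) / 6 = 1/2
Right endpoints: [5/2, 3, 7/2, 4, 9/2, 5]
f values: [15, 17, 19, 21, 23, 25]
Sum = dx * (sum of f values)
= 1/2 * 120
= 60 = 60.00

60.00


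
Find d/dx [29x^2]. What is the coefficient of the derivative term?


We apply the power rule: d/dx [ax^n] = a*n * x^(n-1)
d/dx [29x^2]
= 29 * 2 * x^(2-1)
= 58x
The coefficient is 58

58


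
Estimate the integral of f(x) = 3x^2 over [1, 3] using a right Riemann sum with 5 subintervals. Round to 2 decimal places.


Right Riemann sum uses right endpoints of each subinterval.
Interval: [1, 3], n = 5
dx = (3 - 1) / 5 = 2/5
Right endpoints: [7/5, 9/5, 11/5, 13/5, 3]
f values: [147/25, 243/25, 363/25, 507/25, 27]
Sum = dx * (sum of f values)
= 2/5 * 387/5
= 774/25 = 30.96

30.96


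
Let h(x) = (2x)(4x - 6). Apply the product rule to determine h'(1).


Let u(x) = 2x and v(x) = 4x - 6
u'(x) = 2
v'(x) = 4
Product rule: h'(x) = u'(x)*v(x) + u(x)*v'(x)
= 2 * (4x - 6) + (2x) * 4
At x = 1:
u(1) = 2 * 1 + 0 = 2
v(1) = 4 * 1 - 6 = -2
h'(1) = 2 * (-2) + 2 * 4
= -4 + 8
= 4

4


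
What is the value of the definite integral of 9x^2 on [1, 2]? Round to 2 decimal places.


Find the antiderivative of 9x^2:
F(x) = 9/3 * x^3
Apply the Fundamental Theorem of Calculus:
F(2) - F(1)
= 9/3 * 2^3 - 9/3 * 1^3
= 9/3 * (8 - 1)
= 9/3 * 7
= 21 = 21.00

21.00


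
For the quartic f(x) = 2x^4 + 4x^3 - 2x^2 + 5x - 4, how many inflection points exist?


Inflection points occur where f''(x) = 0 and concavity changes.
f(x) = 2x^4 + 4x^3 - 2x^2 + 5x - 4
f'(x) = 8x^3 + 12x^2 - 4x + 5
f''(x) = 24x^2 + 24x - 4
This is a quadratic in x. Use the discriminant to count real roots.
Discriminant = (24)^2 - 4 * 24 * (-4)
= 576 - (-384)
= 960
Since discriminant > 0, f''(x) = 0 has 2 distinct real solutions.
A quadratic with two distinct real roots changes sign at each root, so concavity changes at both.
Number of inflection points: 2

2


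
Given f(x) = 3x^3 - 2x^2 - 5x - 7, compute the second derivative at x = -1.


First derivative:
f'(x) = 9x^2 - 4x - 5
Second derivative:
f''(x) = 18x - 4
Substitute x = -1:
f''(-1) = 18 * (-1) - 4
= -18 - 4
= -22

-22


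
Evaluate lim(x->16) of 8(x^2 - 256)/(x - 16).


Direct substitution gives 0/0, so we factor the numerator.
Factor: 8(x^2 - 256) = 8 * (x - 16)(x + 16)
Cancel the common factor (x - 16):
8(x^2 - 256)/(x - 16) = 8 * (x + 16)
Now substitute x = 16:
= 8 * (16 + 16) = 256

256


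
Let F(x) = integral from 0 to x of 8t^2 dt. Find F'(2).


By the Fundamental Theorem of Calculus (Part 1):
If F(x) = integral from 0 to x of f(t) dt, then F'(x) = f(x)
Here f(t) = 8t^2
So F'(x) = 8x^2
Evaluate at x = 2:
F'(2) = 8 * 2^2
= 8 * 4
= 32

32


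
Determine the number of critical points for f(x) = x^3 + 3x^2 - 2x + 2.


Find where f'(x) = 0:
f(x) = x^3 + 3x^2 - 2x + 2
f'(x) = 3x^2 + 6x - 2
This is a quadratic in x. Use the discriminant to count real roots.
Discriminant = (6)^2 - 4 * 3 * (-2)
= 36 - (-24)
= 60
Since discriminant > 0, f'(x) = 0 has 2 real solutions.
Number of critical points: 2

2


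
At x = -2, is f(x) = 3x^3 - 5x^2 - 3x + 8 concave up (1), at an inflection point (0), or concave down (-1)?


Concavity is determined by the sign of f''(x).
f(x) = 3x^3 - 5x^2 - 3x + 8
f'(x) = 9x^2 - 10x - 3
f''(x) = 18x - 10
f''(-2) = 18 * (-2) - 10
= -36 - 10
= -46
Since f''(-2) < 0, the function is concave down (-1)

-1


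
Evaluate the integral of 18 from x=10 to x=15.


The integral of a constant k over [a, b] equals k * (b - a).
integral from 10 to 15 of 18 dx
= 18 * (15 - 10)
= 18 * 5
= 90

90


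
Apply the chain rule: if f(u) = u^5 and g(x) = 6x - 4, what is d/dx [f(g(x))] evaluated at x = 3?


Using the chain rule: (f(g(x)))' = f'(g(x)) * g'(x)
First, find g(3):
g(3) = 6 * 3 - 4 = 14
Next, f'(u) = 5u^4
And g'(x) = 6
So f'(g(3)) * g'(3)
= 5 * 14^4 * 6
= 5 * 38416 * 6
= 1152480

1152480


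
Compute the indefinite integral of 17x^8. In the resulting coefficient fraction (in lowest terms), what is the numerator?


Apply the power rule for integration:
integral of ax^n dx = a/(n+1) * x^(n+1) + C
integral of 17x^8 dx
= 17/9 * x^9 + C
The coefficient in lowest terms is 17/9, and its numerator is 17

17


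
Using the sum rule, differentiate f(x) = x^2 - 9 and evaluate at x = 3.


Differentiate term by term using power and sum rules:
f(x) = x^2 - 9
f'(x) = 2x
Substitute x = 3:
f'(3) = 2 * 3 + 0
= 6 + 0
= 6

6


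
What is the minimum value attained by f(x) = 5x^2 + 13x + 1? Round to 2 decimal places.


For a quadratic f(x) = ax^2 + bx + c with a > 0, the minimum is at the vertex.
Vertex x-coordinate: x = -b/(2a)
x = -(13) / (2 * 5)
x = -13/10
Substitute back to find the minimum value:
f(-13/10) = 5 * (-13/10)^2 + 13 * (-13/10) + 1
= 169/20 - 169/10 + 1
= -149/20 = -7.45

-7.45


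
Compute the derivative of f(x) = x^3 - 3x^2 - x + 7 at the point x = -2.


Differentiate f(x) = x^3 - 3x^2 - x + 7 term by term:
f'(x) = 3x^2 - 6x - 1
Substitute x = -2:
f'(-2) = 3 * (-2)^2 - 6 * (-2) - 1
= 12 + 12 - 1
= 23

23


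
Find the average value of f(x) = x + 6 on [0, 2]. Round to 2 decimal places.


Average value = 1/(b-a) * integral from a to b of f(x) dx
First compute the integral of x + 6:
F(x) = (1/2)x^2 + 6x
F(2) = 1/2 * 4 + 6 * 2 = 14
F(0) = 1/2 * 0 + 6 * 0 = 0
Integral = 14 - 0 = 14
Average = 14 / (2 - 0) = 14 / 2
= 7 = 7.00

7.00


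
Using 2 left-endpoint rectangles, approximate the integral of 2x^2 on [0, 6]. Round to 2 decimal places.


Left Riemann sum uses left endpoints of each subinterval.
Interval: [0, 6], n = 2
dx = (6 - 0) / 2 = 3
Left endpoints: [0, 3]
f values: [0, 18]
Sum = dx * (sum of f values)
= 3 * 18
= 54 = 54.00

54.00


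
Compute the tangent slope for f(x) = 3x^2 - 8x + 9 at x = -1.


The slope of the tangent line equals f'(x) at the point.
f(x) = 3x^2 - 8x + 9
f'(x) = 6x - 8
At x = -1:
f'(-1) = 6 * (-1) - 8
= -6 - 8
= -14

-14


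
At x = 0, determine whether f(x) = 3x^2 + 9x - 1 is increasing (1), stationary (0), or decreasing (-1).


Compute f'(x) to determine behavior:
f'(x) = 6x + 9
f'(0) = 6 * 0 + 9
= 0 + 9
= 9
Since f'(0) > 0, the function is increasing (1)

1


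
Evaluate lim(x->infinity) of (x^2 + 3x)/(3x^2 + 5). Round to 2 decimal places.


For limits at infinity with equal-degree polynomials,
we compare leading coefficients.
Numerator leading term: x^2
Denominator leading term: 3x^2
Divide both by x^2:
lim = (1 + 3/x) / (3 + 5/x^2)
As x -> infinity, the 1/x and 1/x^2 terms vanish:
= 1/3 ≈ 0.33

0.33


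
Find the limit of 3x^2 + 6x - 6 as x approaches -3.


Since polynomials are continuous, we use direct substitution.
lim(x->-3) of 3x^2 + 6x - 6
= 3 * (-3)^2 + 6 * (-3) - 6
= 27 - 18 - 6
= 3

3


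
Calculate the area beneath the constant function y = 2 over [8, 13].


The area under a constant function y = 2 is a rectangle.
Width = 13 - 8 = 5
Height = 2
Area = width * height
= 5 * 2
= 10

10


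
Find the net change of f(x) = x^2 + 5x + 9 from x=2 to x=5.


Net change = f(b) - f(a)
f(x) = x^2 + 5x + 9
Compute f(5):
f(5) = 1 * 5^2 + 5 * 5 + 9
= 25 + 25 + 9
= 59
Compute f(2):
f(2) = 1 * 2^2 + 5 * 2 + 9
= 4 + 10 + 9
= 23
Net change = 59 - 23 = 36

36


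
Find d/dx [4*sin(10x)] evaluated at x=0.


Apply the chain rule to differentiate 4*sin(10x):
d/dx [4*sin(10x)]
= 4 * cos(10x) * d/dx(10x)
= 4 * 10 * cos(10x)
= 40 * cos(10x)
Evaluate at x = 0:
= 40 * cos(0)
= 40 * 1
= 40

40


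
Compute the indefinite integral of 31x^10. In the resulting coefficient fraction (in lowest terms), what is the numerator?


Apply the power rule for integration:
integral of ax^n dx = a/(n+1) * x^(n+1) + C
integral of 31x^10 dx
= 31/11 * x^11 + C
The coefficient in lowest terms is 31/11, and its numerator is 31

31


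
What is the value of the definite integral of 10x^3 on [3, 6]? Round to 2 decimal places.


Find the antiderivative of 10x^3:
F(x) = 10/4 * x^4
Apply the Fundamental Theorem of Calculus:
F(6) - F(3)
= 10/4 * 6^4 - 10/4 * 3^4
= 10/4 * (1296 - 81)
= 10/4 * 1215
= 6075/2 = 3037.50

3037.50


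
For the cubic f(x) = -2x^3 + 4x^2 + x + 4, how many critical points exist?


Find where f'(x) = 0:
f(x) = -2x^3 + 4x^2 + x + 4
f'(x) = -6x^2 + 8x + 1
This is a quadratic in x. Use the discriminant to count real roots.
Discriminant = (8)^2 - 4 * (-6) * 1
= 64 - (-24)
= 88
Since discriminant > 0, f'(x) = 0 has 2 real solutions.
Number of critical points: 2

2


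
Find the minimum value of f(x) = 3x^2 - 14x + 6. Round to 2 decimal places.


For a quadratic f(x) = ax^2 + bx + c with a > 0, the minimum is at the vertex.
Vertex x-coordinate: x = -b/(2a)
x = -(-14) / (2 * 3)
x = 14/6 = 7/3
Substitute back to find the minimum value:
f(7/3) = 3 * (7/3)^2 - 14 * (7/3) + 6
= 49/3 - 98/3 + 6
= -31/3 ≈ -10.33

-10.33


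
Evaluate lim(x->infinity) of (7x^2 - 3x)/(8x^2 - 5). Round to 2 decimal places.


For limits at infinity with equal-degree polynomials,
we compare leading coefficients.
Numerator leading term: 7x^2
Denominator leading term: 8x^2
Divide both by x^2:
lim = (7 - 3/x) / (8 - 5/x^2)
As x -> infinity, the 1/x and 1/x^2 terms vanish:
= 7/8 ≈ 0.88

0.88


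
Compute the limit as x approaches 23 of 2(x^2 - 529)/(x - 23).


Direct substitution gives 0/0, so we factor the numerator.
Factor: 2(x^2 - 529) = 2 * (x - 23)(x + 23)
Cancel the common factor (x - 23):
2(x^2 - 529)/(x - 23) = 2 * (x + 23)
Now substitute x = 23:
= 2 * (23 + 23) = 92

92


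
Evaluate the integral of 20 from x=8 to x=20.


The integral of a constant k over [a, b] equals k * (b - a).
integral from 8 to 20 of 20 dx
= 20 * (20 - 8)
= 20 * 12
= 240

240


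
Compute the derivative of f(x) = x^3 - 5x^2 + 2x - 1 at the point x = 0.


Differentiate f(x) = x^3 - 5x^2 + 2x - 1 term by term:
f'(x) = 3x^2 - 10x + 2
Substitute x = 0:
f'(0) = 3 * 0^2 - 10 * 0 + 2
= 0 + 0 + 2
= 2

2


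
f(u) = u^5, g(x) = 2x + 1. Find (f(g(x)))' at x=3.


Using the chain rule: (f(g(x)))' = f'(g(x)) * g'(x)
First, find g(3):
g(3) = 2 * 3 + 1 = 7
Next, f'(u) = 5u^4
And g'(x) = 2
So f'(g(3)) * g'(3)
= 5 * 7^4 * 2
= 5 * 2401 * 2
= 24010

24010


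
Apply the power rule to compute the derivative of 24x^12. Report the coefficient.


We apply the power rule: d/dx [ax^n] = a*n * x^(n-1)
d/dx [24x^12]
= 24 * 12 * x^(12-1)
= 288x^11
The coefficient is 288

288


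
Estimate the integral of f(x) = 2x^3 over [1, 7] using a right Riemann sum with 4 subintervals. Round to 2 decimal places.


Right Riemann sum uses right endpoints of each subinterval.
Interval: [1, 7], n = 4
dx = (7 - 1) / 4 = 3/2
Right endpoints: [5/2, 4, 11/2, 7]
f values: [125/4, 128, 1331/4, 686]
Sum = dx * (sum of f values)
= 3/2 * 1178
= 1767 = 1767.00

1767.00


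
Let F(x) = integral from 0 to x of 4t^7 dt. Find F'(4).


By the Fundamental Theorem of Calculus (Part 1):
If F(x) = integral from 0 to x of f(t) dt, then F'(x) = f(x)
Here f(t) = 4t^7
So F'(x) = 4x^7
Evaluate at x = 4:
F'(4) = 4 * 4^7
= 4 * 16384
= 65536

65536


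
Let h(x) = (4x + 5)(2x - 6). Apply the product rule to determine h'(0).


Let u(x) = 4x + 5 and v(x) = 2x - 6
u'(x) = 4
v'(x) = 2
Product rule: h'(x) = u'(x)*v(x) + u(x)*v'(x)
= 4 * (2x - 6) + (4x + 5) * 2
At x = 0:
u(0) = 4 * 0 + 5 = 5
v(0) = 2 * 0 - 6 = -6
h'(0) = 4 * (-6) + 5 * 2
= -24 + 10
= -14

-14


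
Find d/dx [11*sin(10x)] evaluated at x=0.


Apply the chain rule to differentiate 11*sin(10x):
d/dx [11*sin(10x)]
= 11 * cos(10x) * d/dx(10x)
= 11 * 10 * cos(10x)
= 110 * cos(10x)
Evaluate at x = 0:
= 110 * cos(0)
= 110 * 1
= 110

110


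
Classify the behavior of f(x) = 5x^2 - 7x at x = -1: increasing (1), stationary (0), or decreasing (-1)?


Compute f'(x) to determine behavior:
f'(x) = 10x - 7
f'(-1) = 10 * (-1) - 7
= -10 - 7
= -17
Since f'(-1) < 0, the function is decreasing (-1)

-1


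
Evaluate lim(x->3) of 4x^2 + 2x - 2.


Since polynomials are continuous, we use direct substitution.
lim(x->3) of 4x^2 + 2x - 2
= 4 * 3^2 + 2 * 3 - 2
= 36 + 6 - 2
= 40

40


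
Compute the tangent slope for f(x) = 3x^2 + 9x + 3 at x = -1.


The slope of the tangent line equals f'(x) at the point.
f(x) = 3x^2 + 9x + 3
f'(x) = 6x + 9
At x = -1:
f'(-1) = 6 * (-1) + 9
= -6 + 9
= 3

3


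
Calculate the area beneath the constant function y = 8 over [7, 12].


The area under a constant function y = 8 is a rectangle.
Width = 12 - 7 = 5
Height = 8
Area = width * height
= 5 * 8
= 40

40


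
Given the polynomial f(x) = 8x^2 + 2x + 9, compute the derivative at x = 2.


Differentiate term by term using power and sum rules:
f(x) = 8x^2 + 2x + 9
f'(x) = 16x + 2
Substitute x = 2:
f'(2) = 16 * 2 + 2
= 32 + 2
= 34

34


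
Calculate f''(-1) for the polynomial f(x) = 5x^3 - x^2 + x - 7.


First derivative:
f'(x) = 15x^2 - 2x + 1
Second derivative:
f''(x) = 30x - 2
Substitute x = -1:
f''(-1) = 30 * (-1) - 2
= -30 - 2
= -32

-32


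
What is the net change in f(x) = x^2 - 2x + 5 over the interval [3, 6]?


Net change = f(b) - f(a)
f(x) = x^2 - 2x + 5
Compute f(6):
f(6) = 1 * 6^2 - 2 * 6 + 5
= 36 - 12 + 5
= 29
Compute f(3):
f(3) = 1 * 3^2 - 2 * 3 + 5
= 9 - 6 + 5
= 8
Net change = 29 - 8 = 21

21


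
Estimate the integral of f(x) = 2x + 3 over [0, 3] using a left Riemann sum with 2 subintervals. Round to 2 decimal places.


Left Riemann sum uses left endpoints of each subinterval.
Interval: [0, 3], n = 2
dx = (3 - 0) / 2 = 3/2
Left endpoints: [0, 3/2]
f values: [3, 6]
Sum = dx * (sum of f values)
= 3/2 * 9
= 27/2 = 13.50

13.50


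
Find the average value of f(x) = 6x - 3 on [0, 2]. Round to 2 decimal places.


Average value = 1/(b-a) * integral from a to b of f(x) dx
First compute the integral of 6x - 3:
F(x) = 3x^2 - 3x
F(2) = 3 * 4 - 3 * 2 = 6
F(0) = 3 * 0 - 3 * 0 = 0
Integral = 6 - 0 = 6
Average = 6 / (2 - 0) = 6 / 2
= 3 = 3.00

3.00


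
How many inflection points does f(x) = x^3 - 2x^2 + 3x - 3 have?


Inflection points occur where f''(x) = 0 and concavity changes.
f(x) = x^3 - 2x^2 + 3x - 3
f'(x) = 3x^2 - 4x + 3
f''(x) = 6x - 4
Set f''(x) = 0:
6x - 4 = 0
x = 4 / 6 = 2/3
Since f''(x) is linear (degree 1), it changes sign at this point.
Therefore there is exactly 1 inflection point.

1


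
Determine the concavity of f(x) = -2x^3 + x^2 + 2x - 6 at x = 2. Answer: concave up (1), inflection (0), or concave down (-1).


Concavity is determined by the sign of f''(x).
f(x) = -2x^3 + x^2 + 2x - 6
f'(x) = -6x^2 + 2x + 2
f''(x) = -12x + 2
f''(2) = -12 * 2 + 2
= -24 + 2
= -22
Since f''(2) < 0, the function is concave down (-1)

-1


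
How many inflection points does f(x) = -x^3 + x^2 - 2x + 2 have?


Inflection points occur where f''(x) = 0 and concavity changes.
f(x) = -x^3 + x^2 - 2x + 2
f'(x) = -3x^2 + 2x - 2
f''(x) = -6x + 2
Set f''(x) = 0:
-6x + 2 = 0
x = -2 / (-6) = 1/3
Since f''(x) is linear (degree 1), it changes sign at this point.
Therefore there is exactly 1 inflection point.

1


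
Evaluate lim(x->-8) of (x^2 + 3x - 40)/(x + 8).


Direct substitution gives 0/0, so we factor the numerator.
Factor: (x^2 + 3x - 40) = (x + 8)(x - 5)
Cancel the common factor (x + 8):
(x^2 + 3x - 40)/(x + 8) = (x - 5)
Now substitute x = -8:
= (-8) - (5) = -13

-13


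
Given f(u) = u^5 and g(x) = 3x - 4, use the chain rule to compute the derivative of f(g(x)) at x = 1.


Using the chain rule: (f(g(x)))' = f'(g(x)) * g'(x)
First, find g(1):
g(1) = 3 * 1 - 4 = -1
Next, f'(u) = 5u^4
And g'(x) = 3
So f'(g(1)) * g'(1)
= 5 * (-1)^4 * 3
= 5 * 1 * 3
= 15

15


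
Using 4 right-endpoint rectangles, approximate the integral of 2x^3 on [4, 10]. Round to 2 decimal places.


Right Riemann sum uses right endpoints of each subinterval.
Interval: [4, 10], n = 4
dx = (10 - 4) / 4 = 3/2
Right endpoints: [11/2, 7, 17/2, 10]
f values: [1331/4, 686, 4913/4, 2000]
Sum = dx * (sum of f values)
= 3/2 * 4247
= 12741/2 = 6370.50

6370.50


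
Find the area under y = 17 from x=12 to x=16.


The area under a constant function y = 17 is a rectangle.
Width = 16 - 12 = 4
Height = 17
Area = width * height
= 4 * 17
= 68

68


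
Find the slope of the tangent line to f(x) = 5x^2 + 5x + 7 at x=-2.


The slope of the tangent line equals f'(x) at the point.
f(x) = 5x^2 + 5x + 7
f'(x) = 10x + 5
At x = -2:
f'(-2) = 10 * (-2) + 5
= -20 + 5
= -15

-15


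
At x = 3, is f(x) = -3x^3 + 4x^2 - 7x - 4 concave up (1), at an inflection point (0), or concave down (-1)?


Concavity is determined by the sign of f''(x).
f(x) = -3x^3 + 4x^2 - 7x - 4
f'(x) = -9x^2 + 8x - 7
f''(x) = -18x + 8
f''(3) = -18 * 3 + 8
= -54 + 8
= -46
Since f''(3) < 0, the function is concave down (-1)

-1


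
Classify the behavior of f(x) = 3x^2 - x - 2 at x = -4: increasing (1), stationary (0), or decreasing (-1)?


Compute f'(x) to determine behavior:
f'(x) = 6x - 1
f'(-4) = 6 * (-4) - 1
= -24 - 1
= -25
Since f'(-4) < 0, the function is decreasing (-1)

-1


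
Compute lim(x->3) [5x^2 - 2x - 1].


Since polynomials are continuous, we use direct substitution.
lim(x->3) of 5x^2 - 2x - 1
= 5 * 3^2 - 2 * 3 - 1
= 45 - 6 - 1
= 38

38


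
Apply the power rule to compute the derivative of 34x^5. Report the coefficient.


We apply the power rule: d/dx [ax^n] = a*n * x^(n-1)
d/dx [34x^5]
= 34 * 5 * x^(5-1)
= 170x^4
The coefficient is 170

170


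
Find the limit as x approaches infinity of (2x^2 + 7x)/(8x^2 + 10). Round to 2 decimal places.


For limits at infinity with equal-degree polynomials,
we compare leading coefficients.
Numerator leading term: 2x^2
Denominator leading term: 8x^2
Divide both by x^2:
lim = (2 + 7/x) / (8 + 10/x^2)
As x -> infinity, the 1/x and 1/x^2 terms vanish:
= 2/8 = 1/4 = 0.25

0.25


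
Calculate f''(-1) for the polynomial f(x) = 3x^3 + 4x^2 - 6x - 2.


First derivative:
f'(x) = 9x^2 + 8x - 6
Second derivative:
f''(x) = 18x + 8
Substitute x = -1:
f''(-1) = 18 * (-1) + 8
= -18 + 8
= -10

-10


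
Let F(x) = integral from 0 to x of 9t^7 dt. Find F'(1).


By the Fundamental Theorem of Calculus (Part 1):
If F(x) = integral from 0 to x of f(t) dt, then F'(x) = f(x)
Here f(t) = 9t^7
So F'(x) = 9x^7
Evaluate at x = 1:
F'(1) = 9 * 1^7
= 9 * 1
= 9

9


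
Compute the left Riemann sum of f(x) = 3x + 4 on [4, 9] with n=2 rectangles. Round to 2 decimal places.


Left Riemann sum uses left endpoints of each subinterval.
Interval: [4, 9], n = 2
dx = (9 - 4) / 2 = 5/2
Left endpoints: [4, 13/2]
f values: [16, 47/2]
Sum = dx * (sum of f values)
= 5/2 * 79/2
= 395/4 = 98.75

98.75


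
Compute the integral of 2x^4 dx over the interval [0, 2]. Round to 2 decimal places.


Find the antiderivative of 2x^4:
F(x) = 2/5 * x^5
Apply the Fundamental Theorem of Calculus:
F(2) - F(0)
= 2/5 * 2^5 - 2/5 * 0^5
= 2/5 * (32 - 0)
= 2/5 * 32
= 64/5 = 12.80

12.80


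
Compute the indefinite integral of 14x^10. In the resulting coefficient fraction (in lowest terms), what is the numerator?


Apply the power rule for integration:
integral of ax^n dx = a/(n+1) * x^(n+1) + C
integral of 14x^10 dx
= 14/11 * x^11 + C
The coefficient in lowest terms is 14/11, and its numerator is 14

14


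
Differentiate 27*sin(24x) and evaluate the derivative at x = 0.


Apply the chain rule to differentiate 27*sin(24x):
d/dx [27*sin(24x)]
= 27 * cos(24x) * d/dx(24x)
= 27 * 24 * cos(24x)
= 648 * cos(24x)
Evaluate at x = 0:
= 648 * cos(0)
= 648 * 1
= 648

648


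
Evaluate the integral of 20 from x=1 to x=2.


The integral of a constant k over [a, b] equals k * (b - a).
integral from 1 to 2 of 20 dx
= 20 * (2 - 1)
= 20 * 1
= 20

20


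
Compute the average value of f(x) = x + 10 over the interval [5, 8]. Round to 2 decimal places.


Average value = 1/(b-a) * integral from a to b of f(x) dx
First compute the integral of x + 10:
F(x) = (1/2)x^2 + 10x
F(8) = 1/2 * 64 + 10 * 8 = 112
F(5) = 1/2 * 25 + 10 * 5 = 125/2
Integral = 112 - 125/2 = 99/2
Average = (99/2) / (8 - 5) = (99/2) / 3
= 33/2 = 16.50

16.50


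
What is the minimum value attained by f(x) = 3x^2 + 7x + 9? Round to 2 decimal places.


For a quadratic f(x) = ax^2 + bx + c with a > 0, the minimum is at the vertex.
Vertex x-coordinate: x = -b/(2a)
x = -(7) / (2 * 3)
x = -7/6
Substitute back to find the minimum value:
f(-7/6) = 3 * (-7/6)^2 + 7 * (-7/6) + 9
= 49/12 - 49/6 + 9
= 59/12 ≈ 4.92

4.92


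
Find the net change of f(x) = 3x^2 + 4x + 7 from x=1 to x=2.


Net change = f(b) - f(a)
f(x) = 3x^2 + 4x + 7
Compute f(2):
f(2) = 3 * 2^2 + 4 * 2 + 7
= 12 + 8 + 7
= 27
Compute f(1):
f(1) = 3 * 1^2 + 4 * 1 + 7
= 3 + 4 + 7
= 14
Net change = 27 - 14 = 13

13


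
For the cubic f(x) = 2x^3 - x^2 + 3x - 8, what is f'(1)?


Differentiate f(x) = 2x^3 - x^2 + 3x - 8 term by term:
f'(x) = 6x^2 - 2x + 3
Substitute x = 1:
f'(1) = 6 * 1^2 - 2 * 1 + 3
= 6 - 2 + 3
= 7

7


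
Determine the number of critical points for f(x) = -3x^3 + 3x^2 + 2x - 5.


Find where f'(x) = 0:
f(x) = -3x^3 + 3x^2 + 2x - 5
f'(x) = -9x^2 + 6x + 2
This is a quadratic in x. Use the discriminant to count real roots.
Discriminant = (6)^2 - 4 * (-9) * 2
= 36 - (-72)
= 108
Since discriminant > 0, f'(x) = 0 has 2 real solutions.
Number of critical points: 2

2


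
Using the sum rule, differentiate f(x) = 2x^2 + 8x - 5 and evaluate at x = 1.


Differentiate term by term using power and sum rules:
f(x) = 2x^2 + 8x - 5
f'(x) = 4x + 8
Substitute x = 1:
f'(1) = 4 * 1 + 8
= 4 + 8
= 12

12


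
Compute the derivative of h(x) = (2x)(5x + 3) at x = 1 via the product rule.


Let u(x) = 2x and v(x) = 5x + 3
u'(x) = 2
v'(x) = 5
Product rule: h'(x) = u'(x)*v(x) + u(x)*v'(x)
= 2 * (5x + 3) + (2x) * 5
At x = 1:
u(1) = 2 * 1 + 0 = 2
v(1) = 5 * 1 + 3 = 8
h'(1) = 2 * 8 + 2 * 5
= 16 + 10
= 26

26


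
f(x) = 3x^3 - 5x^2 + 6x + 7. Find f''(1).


First derivative:
f'(x) = 9x^2 - 10x + 6
Second derivative:
f''(x) = 18x - 10
Substitute x = 1:
f''(1) = 18 * 1 - 10
= 18 - 10
= 8

8


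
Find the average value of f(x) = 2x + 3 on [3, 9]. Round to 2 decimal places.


Average value = 1/(b-a) * integral from a to b of f(x) dx
First compute the integral of 2x + 3:
F(x) = x^2 + 3x
F(9) = 1 * 81 + 3 * 9 = 108
F(3) = 1 * 9 + 3 * 3 = 18
Integral = 108 - 18 = 90
Average = 90 / (9 - 3) = 90 / 6
= 15 = 15.00

15.00


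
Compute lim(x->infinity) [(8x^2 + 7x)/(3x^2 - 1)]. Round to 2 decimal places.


For limits at infinity with equal-degree polynomials,
we compare leading coefficients.
Numerator leading term: 8x^2
Denominator leading term: 3x^2
Divide both by x^2:
lim = (8 + 7/x) / (3 - 1/x^2)
As x -> infinity, the 1/x and 1/x^2 terms vanish:
= 8/3 ≈ 2.67

2.67


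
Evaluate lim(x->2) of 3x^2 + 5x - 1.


Since polynomials are continuous, we use direct substitution.
lim(x->2) of 3x^2 + 5x - 1
= 3 * 2^2 + 5 * 2 - 1
= 12 + 10 - 1
= 21

21


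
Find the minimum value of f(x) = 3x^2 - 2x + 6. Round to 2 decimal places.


For a quadratic f(x) = ax^2 + bx + c with a > 0, the minimum is at the vertex.
Vertex x-coordinate: x = -b/(2a)
x = -(-2) / (2 * 3)
x = 2/6 = 1/3
Substitute back to find the minimum value:
f(1/3) = 3 * (1/3)^2 - 2 * (1/3) + 6
= 1/3 - 2/3 + 6
= 17/3 ≈ 5.67

5.67


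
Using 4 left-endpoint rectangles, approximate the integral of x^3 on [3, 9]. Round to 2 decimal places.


Left Riemann sum uses left endpoints of each subinterval.
Interval: [3, 9], n = 4
dx = (9 - 3) / 4 = 3/2
Left endpoints: [3, 9/2, 6, 15/2]
f values: [27, 729/8, 216, 3375/8]
Sum = dx * (sum of f values)
= 3/2 * 756
= 1134 = 1134.00

1134.00


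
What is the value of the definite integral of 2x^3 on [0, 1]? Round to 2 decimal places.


Find the antiderivative of 2x^3:
F(x) = 2/4 * x^4
Apply the Fundamental Theorem of Calculus:
F(1) - F(0)
= 2/4 * 1^4 - 2/4 * 0^4
= 2/4 * (1 - 0)
= 2/4 * 1
= 1/2 = 0.50

0.50


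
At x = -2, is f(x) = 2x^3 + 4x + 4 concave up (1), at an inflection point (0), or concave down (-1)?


Concavity is determined by the sign of f''(x).
f(x) = 2x^3 + 4x + 4
f'(x) = 6x^2 + 4
f''(x) = 12x
f''(-2) = 12 * (-2) + 0
= -24 + 0
= -24
Since f''(-2) < 0, the function is concave down (-1)

-1


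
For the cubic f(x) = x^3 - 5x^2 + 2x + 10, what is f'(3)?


Differentiate f(x) = x^3 - 5x^2 + 2x + 10 term by term:
f'(x) = 3x^2 - 10x + 2
Substitute x = 3:
f'(3) = 3 * 3^2 - 10 * 3 + 2
= 27 - 30 + 2
= -1

-1


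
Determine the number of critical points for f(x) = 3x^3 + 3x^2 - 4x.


Find where f'(x) = 0:
f(x) = 3x^3 + 3x^2 - 4x
f'(x) = 9x^2 + 6x - 4
This is a quadratic in x. Use the discriminant to count real roots.
Discriminant = (6)^2 - 4 * 9 * (-4)
= 36 - (-144)
= 180
Since discriminant > 0, f'(x) = 0 has 2 real solutions.
Number of critical points: 2

2


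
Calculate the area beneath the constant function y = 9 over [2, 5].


The area under a constant function y = 9 is a rectangle.
Width = 5 - 2 = 3
Height = 9
Area = width * height
= 3 * 9
= 27

27


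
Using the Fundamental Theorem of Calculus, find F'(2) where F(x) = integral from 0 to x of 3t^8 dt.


By the Fundamental Theorem of Calculus (Part 1):
If F(x) = integral from 0 to x of f(t) dt, then F'(x) = f(x)
Here f(t) = 3t^8
So F'(x) = 3x^8
Evaluate at x = 2:
F'(2) = 3 * 2^8
= 3 * 256
= 768

768


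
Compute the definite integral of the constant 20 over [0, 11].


The integral of a constant k over [a, b] equals k * (b - a).
integral from 0 to 11 of 20 dx
= 20 * (11 - 0)
= 20 * 11
= 220

220


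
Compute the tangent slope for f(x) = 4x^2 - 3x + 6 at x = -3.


The slope of the tangent line equals f'(x) at the point.
f(x) = 4x^2 - 3x + 6
f'(x) = 8x - 3
At x = -3:
f'(-3) = 8 * (-3) - 3
= -24 - 3
= -27

-27


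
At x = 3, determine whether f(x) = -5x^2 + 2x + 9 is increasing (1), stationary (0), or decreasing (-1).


Compute f'(x) to determine behavior:
f'(x) = -10x + 2
f'(3) = -10 * 3 + 2
= -30 + 2
= -28
Since f'(3) < 0, the function is decreasing (-1)

-1


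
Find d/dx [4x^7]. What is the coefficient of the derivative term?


We apply the power rule: d/dx [ax^n] = a*n * x^(n-1)
d/dx [4x^7]
= 4 * 7 * x^(7-1)
= 28x^6
The coefficient is 28

28


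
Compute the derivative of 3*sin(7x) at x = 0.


Apply the chain rule to differentiate 3*sin(7x):
d/dx [3*sin(7x)]
= 3 * cos(7x) * d/dx(7x)
= 3 * 7 * cos(7x)
= 21 * cos(7x)
Evaluate at x = 0:
= 21 * cos(0)
= 21 * 1
= 21

21


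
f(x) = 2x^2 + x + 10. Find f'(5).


Differentiate term by term using power and sum rules:
f(x) = 2x^2 + x + 10
f'(x) = 4x + 1
Substitute x = 5:
f'(5) = 4 * 5 + 1
= 20 + 1
= 21

21


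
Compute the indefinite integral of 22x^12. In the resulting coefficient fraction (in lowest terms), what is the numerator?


Apply the power rule for integration:
integral of ax^n dx = a/(n+1) * x^(n+1) + C
integral of 22x^12 dx
= 22/13 * x^13 + C
The coefficient in lowest terms is 22/13, and its numerator is 22

22


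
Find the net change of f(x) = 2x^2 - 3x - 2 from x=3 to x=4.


Net change = f(b) - f(a)
f(x) = 2x^2 - 3x - 2
Compute f(4):
f(4) = 2 * 4^2 - 3 * 4 - 2
= 32 - 12 - 2
= 18
Compute f(3):
f(3) = 2 * 3^2 - 3 * 3 - 2
= 18 - 9 - 2
= 7
Net change = 18 - 7 = 11

11


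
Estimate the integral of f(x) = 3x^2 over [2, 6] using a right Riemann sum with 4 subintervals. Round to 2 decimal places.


Right Riemann sum uses right endpoints of each subinterval.
Interval: [2, 6], n = 4
dx = (6 - 2) / 4 = 1
Right endpoints: [3, 4, 5, 6]
f values: [27, 48, 75, 108]
Sum = dx * (sum of f values)
= 1 * 258
= 258 = 258.00

258.00


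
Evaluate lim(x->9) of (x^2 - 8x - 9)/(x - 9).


Direct substitution gives 0/0, so we factor the numerator.
Factor: (x^2 - 8x - 9) = (x - 9)(x + 1)
Cancel the common factor (x - 9):
(x^2 - 8x - 9)/(x - 9) = (x + 1)
Now substitute x = 9:
= (9) - (-1) = 10

10


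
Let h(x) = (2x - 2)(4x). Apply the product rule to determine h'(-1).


Let u(x) = 2x - 2 and v(x) = 4x
u'(x) = 2
v'(x) = 4
Product rule: h'(x) = u'(x)*v(x) + u(x)*v'(x)
= 2 * (4x) + (2x - 2) * 4
At x = -1:
u(-1) = 2 * (-1) - 2 = -4
v(-1) = 4 * (-1) + 0 = -4
h'(-1) = 2 * (-4) + (-4) * 4
= -8 - 16
= -24

-24


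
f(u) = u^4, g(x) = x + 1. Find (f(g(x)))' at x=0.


Using the chain rule: (f(g(x)))' = f'(g(x)) * g'(x)
First, find g(0):
g(0) = 1 * 0 + 1 = 1
Next, f'(u) = 4u^3
And g'(x) = 1
So f'(g(0)) * g'(0)
= 4 * 1^3 * 1
= 4 * 1 * 1
= 4

4


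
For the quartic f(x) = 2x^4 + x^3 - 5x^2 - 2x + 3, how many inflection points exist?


Inflection points occur where f''(x) = 0 and concavity changes.
f(x) = 2x^4 + x^3 - 5x^2 - 2x + 3
f'(x) = 8x^3 + 3x^2 - 10x - 2
f''(x) = 24x^2 + 6x - 10
This is a quadratic in x. Use the discriminant to count real roots.
Discriminant = (6)^2 - 4 * 24 * (-10)
= 36 - (-960)
= 996
Since discriminant > 0, f''(x) = 0 has 2 distinct real solutions.
A quadratic with two distinct real roots changes sign at each root, so concavity changes at both.
Number of inflection points: 2

2


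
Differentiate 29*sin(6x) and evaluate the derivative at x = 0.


Apply the chain rule to differentiate 29*sin(6x):
d/dx [29*sin(6x)]
= 29 * cos(6x) * d/dx(6x)
= 29 * 6 * cos(6x)
= 174 * cos(6x)
Evaluate at x = 0:
= 174 * cos(0)
= 174 * 1
= 174

174


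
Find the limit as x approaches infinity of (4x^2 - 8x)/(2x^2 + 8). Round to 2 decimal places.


For limits at infinity with equal-degree polynomials,
we compare leading coefficients.
Numerator leading term: 4x^2
Denominator leading term: 2x^2
Divide both by x^2:
lim = (4 - 8/x) / (2 + 8/x^2)
As x -> infinity, the 1/x and 1/x^2 terms vanish:
= 4/2 = 2 = 2.00

2.00


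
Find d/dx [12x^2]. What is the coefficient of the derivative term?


We apply the power rule: d/dx [ax^n] = a*n * x^(n-1)
d/dx [12x^2]
= 12 * 2 * x^(2-1)
= 24x
The coefficient is 24

24


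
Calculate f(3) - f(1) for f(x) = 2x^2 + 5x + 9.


Net change = f(b) - f(a)
f(x) = 2x^2 + 5x + 9
Compute f(3):
f(3) = 2 * 3^2 + 5 * 3 + 9
= 18 + 15 + 9
= 42
Compute f(1):
f(1) = 2 * 1^2 + 5 * 1 + 9
= 2 + 5 + 9
= 16
Net change = 42 - 16 = 26

26


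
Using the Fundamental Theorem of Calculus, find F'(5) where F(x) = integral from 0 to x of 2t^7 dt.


By the Fundamental Theorem of Calculus (Part 1):
If F(x) = integral from 0 to x of f(t) dt, then F'(x) = f(x)
Here f(t) = 2t^7
So F'(x) = 2x^7
Evaluate at x = 5:
F'(5) = 2 * 5^7
= 2 * 78125
= 156250

156250


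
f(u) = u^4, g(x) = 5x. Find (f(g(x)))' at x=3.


Using the chain rule: (f(g(x)))' = f'(g(x)) * g'(x)
First, find g(3):
g(3) = 5 * 3 + 0 = 15
Next, f'(u) = 4u^3
And g'(x) = 5
So f'(g(3)) * g'(3)
= 4 * 15^3 * 5
= 4 * 3375 * 5
= 67500

67500


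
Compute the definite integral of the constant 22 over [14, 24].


The integral of a constant k over [a, b] equals k * (b - a).
integral from 14 to 24 of 22 dx
= 22 * (24 - 14)
= 22 * 10
= 220

220


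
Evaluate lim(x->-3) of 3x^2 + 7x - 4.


Since polynomials are continuous, we use direct substitution.
lim(x->-3) of 3x^2 + 7x - 4
= 3 * (-3)^2 + 7 * (-3) - 4
= 27 - 21 - 4
= 2

2


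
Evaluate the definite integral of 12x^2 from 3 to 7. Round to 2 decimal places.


Find the antiderivative of 12x^2:
F(x) = 12/3 * x^3
Apply the Fundamental Theorem of Calculus:
F(7) - F(3)
= 12/3 * 7^3 - 12/3 * 3^3
= 12/3 * (343 - 27)
= 12/3 * 316
= 1264 = 1264.00

1264.00


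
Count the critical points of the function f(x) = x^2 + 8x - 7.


Find where f'(x) = 0:
f'(x) = 2x + 8
Set f'(x) = 0:
2x + 8 = 0
x = -8 / 2 = -4
This is a linear equation in x, so there is exactly one solution.
Number of critical points: 1

1


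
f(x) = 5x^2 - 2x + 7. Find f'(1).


Differentiate term by term using power and sum rules:
f(x) = 5x^2 - 2x + 7
f'(x) = 10x - 2
Substitute x = 1:
f'(1) = 10 * 1 - 2
= 10 - 2
= 8

8


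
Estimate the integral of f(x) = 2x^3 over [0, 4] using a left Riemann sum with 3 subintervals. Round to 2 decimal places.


Left Riemann sum uses left endpoints of each subinterval.
Interval: [0, 4], n = 3
dx = (4 - 0) / 3 = 4/3
Left endpoints: [0, 4/3, 8/3]
f values: [0, 128/27, 1024/27]
Sum = dx * (sum of f values)
= 4/3 * 128/3
= 512/9 ≈ 56.89

56.89


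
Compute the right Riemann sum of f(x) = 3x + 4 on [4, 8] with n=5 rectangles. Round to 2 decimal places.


Right Riemann sum uses right endpoints of each subinterval.
Interval: [4, 8], n = 5
dx = (8 - 4) / 5 = 4/5
Right endpoints: [24/5, 28/5, 32/5, 36/5, 8]
f values: [92/5, 104/5, 116/5, 128/5, 28]
Sum = dx * (sum of f values)
= 4/5 * 116
= 464/5 = 92.80

92.80


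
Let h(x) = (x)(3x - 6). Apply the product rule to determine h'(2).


Let u(x) = x and v(x) = 3x - 6
u'(x) = 1
v'(x) = 3
Product rule: h'(x) = u'(x)*v(x) + u(x)*v'(x)
= 1 * (3x - 6) + (x) * 3
At x = 2:
u(2) = 1 * 2 + 0 = 2
v(2) = 3 * 2 - 6 = 0
h'(2) = 1 * 0 + 2 * 3
= 0 + 6
= 6

6


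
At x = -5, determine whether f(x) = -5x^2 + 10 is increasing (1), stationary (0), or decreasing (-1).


Compute f'(x) to determine behavior:
f'(x) = -10x
f'(-5) = -10 * (-5) + 0
= 50 + 0
= 50
Since f'(-5) > 0, the function is increasing (1)

1


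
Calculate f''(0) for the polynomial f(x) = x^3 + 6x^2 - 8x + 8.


First derivative:
f'(x) = 3x^2 + 12x - 8
Second derivative:
f''(x) = 6x + 12
Substitute x = 0:
f''(0) = 6 * 0 + 12
= 0 + 12
= 12

12


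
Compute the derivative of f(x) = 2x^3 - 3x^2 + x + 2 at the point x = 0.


Differentiate f(x) = 2x^3 - 3x^2 + x + 2 term by term:
f'(x) = 6x^2 - 6x + 1
Substitute x = 0:
f'(0) = 6 * 0^2 - 6 * 0 + 1
= 0 + 0 + 1
= 1

1


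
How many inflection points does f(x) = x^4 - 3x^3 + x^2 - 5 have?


Inflection points occur where f''(x) = 0 and concavity changes.
f(x) = x^4 - 3x^3 + x^2 - 5
f'(x) = 4x^3 - 9x^2 + 2x
f''(x) = 12x^2 - 18x + 2
This is a quadratic in x. Use the discriminant to count real roots.
Discriminant = (-18)^2 - 4 * 12 * 2
= 324 - 96
= 228
Since discriminant > 0, f''(x) = 0 has 2 distinct real solutions.
A quadratic with two distinct real roots changes sign at each root, so concavity changes at both.
Number of inflection points: 2

2
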